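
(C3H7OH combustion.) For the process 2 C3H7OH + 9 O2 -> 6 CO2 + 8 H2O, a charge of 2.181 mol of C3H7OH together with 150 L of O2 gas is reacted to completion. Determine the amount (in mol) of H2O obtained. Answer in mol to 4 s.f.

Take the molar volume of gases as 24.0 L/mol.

n(C3H7OH) = 2.181 mol
n(O2) = 150.0 / 24.0 = 6.250 mol
n/ν for C3H7OH = 2.181/2 = 1.091
n/ν for O2 = 6.250/9 = 0.6944
Smallest n/ν is O2 → limiting reagent.
n(H2O) = (8/9) × 6.250 = 5.556 mol

5.556 mol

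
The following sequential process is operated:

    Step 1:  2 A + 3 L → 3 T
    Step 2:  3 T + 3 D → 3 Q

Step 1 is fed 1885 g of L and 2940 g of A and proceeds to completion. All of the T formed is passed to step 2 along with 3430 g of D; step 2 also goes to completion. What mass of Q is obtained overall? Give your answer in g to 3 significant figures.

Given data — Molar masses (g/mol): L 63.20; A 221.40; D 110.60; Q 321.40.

Step 1:
n(L) = 1885 / 63.20 = 29.83 mol
n(A) = 2940 / 221.40 = 13.28 mol
n/ν for L = 29.83/3 = 9.943
n/ν for A = 13.28/2 = 6.640
Smallest n/ν is A → limiting reagent.
n(T) produced = (3/2) × 13.28 = 19.92 mol
Step 2:
n(T) available = 19.92 mol
n(D) = 3430 / 110.60 = 31.01 mol
n/ν for T = 19.92/3 = 6.640
n/ν for D = 31.01/3 = 10.34
Smallest n/ν is T → limiting reagent.
n(Q) = (3/3) × 19.92 = 19.92 mol
mass = 19.92 × 321.40 = 6402 g

6400 g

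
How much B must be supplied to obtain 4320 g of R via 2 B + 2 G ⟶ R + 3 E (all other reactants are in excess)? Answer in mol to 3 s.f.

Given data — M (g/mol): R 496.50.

17.4 mol

n(R) = 4320 / 496.50 = 8.701 mol
n(B) = (2/1) × 8.701 = 17.40 mol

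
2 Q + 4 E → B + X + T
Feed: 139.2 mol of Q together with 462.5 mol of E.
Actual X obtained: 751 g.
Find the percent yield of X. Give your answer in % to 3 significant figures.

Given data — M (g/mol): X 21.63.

49.9 %

n(Q) = 139.2 mol
n(E) = 462.5 mol
n/ν for Q = 139.2/2 = 69.60
n/ν for E = 462.5/4 = 115.6
Smallest n/ν is Q → limiting reagent.
theoretical n(X) = (1/2) × 139.2 = 69.60 mol → 1505 g
% yield = 751 / 1505 × 100 = 49.90 %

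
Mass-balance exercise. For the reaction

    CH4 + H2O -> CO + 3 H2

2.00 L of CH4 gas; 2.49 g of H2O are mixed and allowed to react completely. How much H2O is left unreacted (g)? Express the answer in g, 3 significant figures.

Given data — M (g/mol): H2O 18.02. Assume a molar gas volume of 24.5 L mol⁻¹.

n(CH4) = 2.000 / 24.5 = 0.08163 mol
n(H2O) = 2.490 / 18.02 = 0.1382 mol
n/ν for CH4 = 0.08163/1 = 0.08163
n/ν for H2O = 0.1382/1 = 0.1382
Smallest n/ν is CH4 → limiting reagent.
H2O consumed = (1/1) × 0.08163 = 0.08163 mol
H2O remaining = 0.1382 − 0.08163 = 0.05657 mol
mass = 0.05657 × 18.02 = 1.019 g

1.02 g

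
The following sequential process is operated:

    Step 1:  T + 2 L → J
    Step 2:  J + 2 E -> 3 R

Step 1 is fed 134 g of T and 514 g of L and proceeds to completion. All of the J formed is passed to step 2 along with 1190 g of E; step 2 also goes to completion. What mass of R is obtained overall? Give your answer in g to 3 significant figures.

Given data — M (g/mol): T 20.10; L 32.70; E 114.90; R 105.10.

1630 g

Step 1:
n(T) = 134.0 / 20.10 = 6.667 mol
n(L) = 514.0 / 32.70 = 15.72 mol
n/ν for T = 6.667/1 = 6.667
n/ν for L = 15.72/2 = 7.860
Smallest n/ν is T → limiting reagent.
n(J) produced = (1/1) × 6.667 = 6.667 mol
Step 2:
n(J) available = 6.667 mol
n(E) = 1190 / 114.90 = 10.36 mol
n/ν for J = 6.667/1 = 6.667
n/ν for E = 10.36/2 = 5.180
Smallest n/ν is E → limiting reagent.
n(R) = (3/2) × 10.36 = 15.54 mol
mass = 15.54 × 105.10 = 1633 g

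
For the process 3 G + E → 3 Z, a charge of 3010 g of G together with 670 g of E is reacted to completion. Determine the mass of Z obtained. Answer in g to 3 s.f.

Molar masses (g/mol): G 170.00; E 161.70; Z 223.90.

n(G) = 3010 / 170.00 = 17.71 mol
n(E) = 670.0 / 161.70 = 4.143 mol
n/ν for G = 17.71/3 = 5.903
n/ν for E = 4.143/1 = 4.143
Smallest n/ν is E → limiting reagent.
n(Z) = (3/1) × 4.143 = 12.43 mol
mass = 12.43 × 223.90 = 2783 g

2780 g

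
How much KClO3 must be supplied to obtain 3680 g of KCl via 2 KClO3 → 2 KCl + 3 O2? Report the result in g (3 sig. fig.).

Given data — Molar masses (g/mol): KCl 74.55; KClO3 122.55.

n(KCl) = 3680 / 74.55 = 49.36 mol
n(KClO3) = (2/2) × 49.36 = 49.36 mol
mass = 49.36 × 122.55 = 6049 g

6050 g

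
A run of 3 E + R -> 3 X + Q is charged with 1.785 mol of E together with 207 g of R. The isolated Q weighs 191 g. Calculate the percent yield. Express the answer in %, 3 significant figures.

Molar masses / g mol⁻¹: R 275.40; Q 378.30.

84.9 %

n(E) = 1.785 mol
n(R) = 207.0 / 275.40 = 0.7516 mol
n/ν → E: 0.5950, R: 0.7516; E is limiting.
theoretical n(Q) = (1/3) × 1.785 = 0.5950 mol → 225.1 g
% yield = 191 / 225.1 × 100 = 84.85 %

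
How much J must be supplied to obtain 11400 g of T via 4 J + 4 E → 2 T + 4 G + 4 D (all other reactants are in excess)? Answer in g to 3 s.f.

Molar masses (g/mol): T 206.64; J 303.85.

33500 g

n(T) = 11400 / 206.64 = 55.17 mol
n(J) = (4/2) × 55.17 = 110.3 mol
mass = 110.3 × 303.85 = 33510 g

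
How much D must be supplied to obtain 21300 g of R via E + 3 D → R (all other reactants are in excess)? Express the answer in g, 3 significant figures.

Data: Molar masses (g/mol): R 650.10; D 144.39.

n(R) = 21300 / 650.10 = 32.76 mol
n(D) = (3/1) × 32.76 = 98.28 mol
mass = 98.28 × 144.39 = 14190 g

14200 g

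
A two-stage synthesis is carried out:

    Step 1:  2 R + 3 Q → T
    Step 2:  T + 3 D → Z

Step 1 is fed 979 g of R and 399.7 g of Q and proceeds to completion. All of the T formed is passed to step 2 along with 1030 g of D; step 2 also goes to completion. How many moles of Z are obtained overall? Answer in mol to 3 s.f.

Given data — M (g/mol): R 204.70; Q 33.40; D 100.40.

2.39 mol

Step 1:
n(R) = 979.0 / 204.70 = 4.783 mol
n(Q) = 399.7 / 33.40 = 11.97 mol
n/ν for R = 4.783/2 = 2.392
n/ν for Q = 11.97/3 = 3.990
Smallest n/ν is R → limiting reagent.
n(T) produced = (1/2) × 4.783 = 2.392 mol
Step 2:
n(T) available = 2.392 mol
n(D) = 1030 / 100.40 = 10.26 mol
n/ν for T = 2.392/1 = 2.392
n/ν for D = 10.26/3 = 3.420
Smallest n/ν is T → limiting reagent.
n(Z) = (1/1) × 2.392 = 2.392 mol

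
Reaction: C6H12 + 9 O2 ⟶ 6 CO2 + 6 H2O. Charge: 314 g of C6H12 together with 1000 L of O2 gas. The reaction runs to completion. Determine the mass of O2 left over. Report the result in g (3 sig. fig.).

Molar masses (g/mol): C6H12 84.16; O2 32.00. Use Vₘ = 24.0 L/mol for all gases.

n(C6H12) = 314.0 / 84.16 = 3.731 mol
n(O2) = 1000 / 24.0 = 41.67 mol
n/ν for C6H12 = 3.731/1 = 3.731
n/ν for O2 = 41.67/9 = 4.630
Smallest n/ν is C6H12 → limiting reagent.
O2 consumed = (9/1) × 3.731 = 33.58 mol
O2 remaining = 41.67 − 33.58 = 8.090 mol
mass = 8.090 × 32.00 = 258.9 g

259 g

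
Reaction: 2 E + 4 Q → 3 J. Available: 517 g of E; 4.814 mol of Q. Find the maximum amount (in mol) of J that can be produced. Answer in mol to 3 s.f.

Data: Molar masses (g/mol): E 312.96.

2.48 mol

n(E) = 517.0 / 312.96 = 1.652 mol
n(Q) = 4.814 mol
n/ν → E: 0.8260, Q: 1.204; E is limiting.
n(J) = (3/2) × 1.652 = 2.478 mol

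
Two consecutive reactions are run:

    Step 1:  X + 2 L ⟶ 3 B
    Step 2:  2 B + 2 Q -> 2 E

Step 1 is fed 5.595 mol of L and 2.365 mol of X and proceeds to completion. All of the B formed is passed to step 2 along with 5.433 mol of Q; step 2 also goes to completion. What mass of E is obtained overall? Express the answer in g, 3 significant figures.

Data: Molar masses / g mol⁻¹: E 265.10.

1440 g

Step 1:
n(L) = 5.595 mol
n(X) = 2.365 mol
n/ν for L = 5.595/2 = 2.798
n/ν for X = 2.365/1 = 2.365
Smallest n/ν is X → limiting reagent.
n(B) produced = (3/1) × 2.365 = 7.095 mol
Step 2:
n(B) available = 7.095 mol
n(Q) = 5.433 mol
n/ν for B = 7.095/2 = 3.548
n/ν for Q = 5.433/2 = 2.717
Smallest n/ν is Q → limiting reagent.
n(E) = (2/2) × 5.433 = 5.433 mol
mass = 5.433 × 265.10 = 1440 g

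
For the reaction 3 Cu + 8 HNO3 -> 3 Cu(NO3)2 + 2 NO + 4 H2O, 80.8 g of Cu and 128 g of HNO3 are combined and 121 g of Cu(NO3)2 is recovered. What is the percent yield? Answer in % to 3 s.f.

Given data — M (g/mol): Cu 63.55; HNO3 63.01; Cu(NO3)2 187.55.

84.7 %

n(Cu) = 80.80 / 63.55 = 1.271 mol
n(HNO3) = 128.0 / 63.01 = 2.031 mol
n/ν for Cu = 1.271/3 = 0.4237
n/ν for HNO3 = 2.031/8 = 0.2539
Smallest n/ν is HNO3 → limiting reagent.
theoretical n(Cu(NO3)2) = (3/8) × 2.031 = 0.7616 mol → 142.8 g
% yield = 121 / 142.8 × 100 = 84.73 %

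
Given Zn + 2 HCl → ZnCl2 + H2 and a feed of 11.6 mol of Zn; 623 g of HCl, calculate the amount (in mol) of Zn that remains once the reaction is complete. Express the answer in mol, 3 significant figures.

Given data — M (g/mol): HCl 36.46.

n(Zn) = 11.60 mol
n(HCl) = 623.0 / 36.46 = 17.09 mol
n/ν → Zn: 11.60, HCl: 8.545; HCl is limiting.
Zn consumed = (1/2) × 17.09 = 8.545 mol
Zn remaining = 11.60 − 8.545 = 3.055 mol

3.06 mol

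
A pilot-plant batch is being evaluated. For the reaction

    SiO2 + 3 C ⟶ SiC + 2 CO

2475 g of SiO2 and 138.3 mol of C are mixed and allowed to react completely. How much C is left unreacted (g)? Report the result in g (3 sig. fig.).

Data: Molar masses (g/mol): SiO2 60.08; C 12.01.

177 g

n(SiO2) = 2475 / 60.08 = 41.20 mol
n(C) = 138.3 mol
n/ν → SiO2: 41.20, C: 46.10; SiO2 is limiting.
C consumed = (3/1) × 41.20 = 123.6 mol
C remaining = 138.3 − 123.6 = 14.70 mol
mass = 14.70 × 12.01 = 176.5 g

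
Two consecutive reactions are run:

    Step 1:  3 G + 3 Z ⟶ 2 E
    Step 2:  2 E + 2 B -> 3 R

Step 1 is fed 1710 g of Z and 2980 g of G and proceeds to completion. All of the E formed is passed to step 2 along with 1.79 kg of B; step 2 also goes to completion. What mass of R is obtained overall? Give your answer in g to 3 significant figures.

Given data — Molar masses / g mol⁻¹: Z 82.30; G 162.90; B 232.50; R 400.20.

Step 1:
n(Z) = 1710 / 82.30 = 20.78 mol
n(G) = 2980 / 162.90 = 18.29 mol
n/ν → Z: 6.927, G: 6.097; G is limiting.
n(E) produced = (2/3) × 18.29 = 12.19 mol
Step 2:
n(E) available = 12.19 mol
n(B) = 1.790×1000 / 232.50 = 7.699 mol
n/ν → E: 6.095, B: 3.850; B is limiting.
n(R) = (3/2) × 7.699 = 11.55 mol
mass = 11.55 × 400.20 = 4622 g

4620 g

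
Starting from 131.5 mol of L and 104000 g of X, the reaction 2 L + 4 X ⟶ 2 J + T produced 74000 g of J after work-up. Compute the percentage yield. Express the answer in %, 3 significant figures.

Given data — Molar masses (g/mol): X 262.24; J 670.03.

n(L) = 131.5 mol
n(X) = 104000 / 262.24 = 396.6 mol
n/ν → L: 65.75, X: 99.15; L is limiting.
theoretical n(J) = (2/2) × 131.5 = 131.5 mol → 88110 g
% yield = 74000 / 88110 × 100 = 83.99 %

84.0 %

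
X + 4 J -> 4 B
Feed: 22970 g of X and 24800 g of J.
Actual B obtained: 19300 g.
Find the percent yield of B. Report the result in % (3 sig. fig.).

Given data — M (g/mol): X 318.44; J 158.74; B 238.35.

51.8 %

n(X) = 22970 / 318.44 = 72.13 mol
n(J) = 24800 / 158.74 = 156.2 mol
n/ν for X = 72.13/1 = 72.13
n/ν for J = 156.2/4 = 39.05
Smallest n/ν is J → limiting reagent.
theoretical n(B) = (4/4) × 156.2 = 156.2 mol → 37230 g
% yield = 19300 / 37230 × 100 = 51.84 %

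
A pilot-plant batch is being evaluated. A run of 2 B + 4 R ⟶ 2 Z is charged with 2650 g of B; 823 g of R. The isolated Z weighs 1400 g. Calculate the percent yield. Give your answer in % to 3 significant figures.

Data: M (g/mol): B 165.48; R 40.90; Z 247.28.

56.3 %

n(B) = 2650 / 165.48 = 16.01 mol
n(R) = 823.0 / 40.90 = 20.12 mol
n/ν → B: 8.005, R: 5.030; R is limiting.
theoretical n(Z) = (2/4) × 20.12 = 10.06 mol → 2488 g
% yield = 1400 / 2488 × 100 = 56.27 %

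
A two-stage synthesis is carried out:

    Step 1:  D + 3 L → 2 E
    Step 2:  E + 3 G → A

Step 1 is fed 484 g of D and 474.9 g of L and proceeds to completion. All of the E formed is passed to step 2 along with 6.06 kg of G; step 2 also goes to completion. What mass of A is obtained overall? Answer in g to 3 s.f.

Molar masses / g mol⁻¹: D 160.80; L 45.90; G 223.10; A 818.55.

4930 g

Step 1:
n(D) = 484.0 / 160.80 = 3.010 mol
n(L) = 474.9 / 45.90 = 10.35 mol
n/ν → D: 3.010, L: 3.450; D is limiting.
n(E) produced = (2/1) × 3.010 = 6.020 mol
Step 2:
n(E) available = 6.020 mol
n(G) = 6.060×1000 / 223.10 = 27.16 mol
n/ν → E: 6.020, G: 9.053; E is limiting.
n(A) = (1/1) × 6.020 = 6.020 mol
mass = 6.020 × 818.55 = 4928 g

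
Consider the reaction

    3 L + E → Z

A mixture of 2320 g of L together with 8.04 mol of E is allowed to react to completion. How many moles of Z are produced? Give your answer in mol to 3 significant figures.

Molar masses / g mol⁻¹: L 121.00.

6.39 mol

n(L) = 2320 / 121.00 = 19.17 mol
n(E) = 8.040 mol
n/ν for L = 19.17/3 = 6.390
n/ν for E = 8.040/1 = 8.040
Smallest n/ν is L → limiting reagent.
n(Z) = (1/3) × 19.17 = 6.390 mol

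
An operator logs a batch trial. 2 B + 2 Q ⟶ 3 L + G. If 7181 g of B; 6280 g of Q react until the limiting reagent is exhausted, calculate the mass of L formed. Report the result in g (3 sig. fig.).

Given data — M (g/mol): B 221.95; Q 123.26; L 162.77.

n(B) = 7181 / 221.95 = 32.35 mol
n(Q) = 6280 / 123.26 = 50.95 mol
n/ν for B = 32.35/2 = 16.18
n/ν for Q = 50.95/2 = 25.48
Smallest n/ν is B → limiting reagent.
n(L) = (3/2) × 32.35 = 48.53 mol
mass = 48.53 × 162.77 = 7899 g

7900 g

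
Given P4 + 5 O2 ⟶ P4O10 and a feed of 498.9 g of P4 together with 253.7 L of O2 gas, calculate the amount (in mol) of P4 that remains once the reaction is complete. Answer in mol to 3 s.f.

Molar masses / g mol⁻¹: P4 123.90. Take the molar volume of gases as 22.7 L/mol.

1.79 mol

n(P4) = 498.9 / 123.90 = 4.027 mol
n(O2) = 253.7 / 22.7 = 11.18 mol
n/ν for P4 = 4.027/1 = 4.027
n/ν for O2 = 11.18/5 = 2.236
Smallest n/ν is O2 → limiting reagent.
P4 consumed = (1/5) × 11.18 = 2.236 mol
P4 remaining = 4.027 − 2.236 = 1.791 mol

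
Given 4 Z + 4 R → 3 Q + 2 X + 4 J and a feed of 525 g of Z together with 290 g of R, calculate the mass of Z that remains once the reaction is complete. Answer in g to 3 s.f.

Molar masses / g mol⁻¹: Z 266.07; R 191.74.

n(Z) = 525.0 / 266.07 = 1.973 mol
n(R) = 290.0 / 191.74 = 1.512 mol
n/ν → Z: 0.4933, R: 0.3780; R is limiting.
Z consumed = (4/4) × 1.512 = 1.512 mol
Z remaining = 1.973 − 1.512 = 0.4610 mol
mass = 0.4610 × 266.07 = 122.7 g

123 g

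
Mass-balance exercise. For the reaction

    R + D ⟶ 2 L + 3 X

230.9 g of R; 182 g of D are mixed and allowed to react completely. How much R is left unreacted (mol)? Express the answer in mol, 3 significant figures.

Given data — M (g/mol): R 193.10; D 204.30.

n(R) = 230.9 / 193.10 = 1.196 mol
n(D) = 182.0 / 204.30 = 0.8908 mol
n/ν for R = 1.196/1 = 1.196
n/ν for D = 0.8908/1 = 0.8908
Smallest n/ν is D → limiting reagent.
R consumed = (1/1) × 0.8908 = 0.8908 mol
R remaining = 1.196 − 0.8908 = 0.3052 mol

0.305 mol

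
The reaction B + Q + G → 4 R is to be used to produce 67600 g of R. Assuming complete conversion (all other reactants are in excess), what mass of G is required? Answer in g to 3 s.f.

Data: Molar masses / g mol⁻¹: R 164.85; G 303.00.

n(R) = 67600 / 164.85 = 410.1 mol
n(G) = (1/4) × 410.1 = 102.5 mol
mass = 102.5 × 303.00 = 31060 g

31100 g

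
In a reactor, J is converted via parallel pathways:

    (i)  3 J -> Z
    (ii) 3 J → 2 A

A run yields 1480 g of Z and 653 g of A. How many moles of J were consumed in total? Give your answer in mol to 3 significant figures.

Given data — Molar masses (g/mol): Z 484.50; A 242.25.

13.2 mol

n(Z) = 1480 / 484.50 = 3.055 mol
n(A) = 653 / 242.25 = 2.696 mol
n(J) via (i) = (3/1)×3.055 = 9.165 mol
n(J) via (ii) = (3/2)×2.696 = 4.044 mol
total n(J) = 9.165 + 4.044 = 13.21 mol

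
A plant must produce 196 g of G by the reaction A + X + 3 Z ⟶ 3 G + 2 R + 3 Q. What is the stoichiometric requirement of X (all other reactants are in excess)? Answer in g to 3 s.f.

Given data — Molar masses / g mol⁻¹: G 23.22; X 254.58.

716 g

n(G) = 196 / 23.22 = 8.441 mol
n(X) = (1/3) × 8.441 = 2.814 mol
mass = 2.814 × 254.58 = 716.4 g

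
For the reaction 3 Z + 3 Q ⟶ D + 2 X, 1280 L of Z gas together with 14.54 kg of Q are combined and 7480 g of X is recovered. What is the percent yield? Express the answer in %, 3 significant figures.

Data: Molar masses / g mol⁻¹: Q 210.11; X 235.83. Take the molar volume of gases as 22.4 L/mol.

n(Z) = 1280 / 22.4 = 57.14 mol
n(Q) = 14.54×1000 / 210.11 = 69.20 mol
n/ν for Z = 57.14/3 = 19.05
n/ν for Q = 69.20/3 = 23.07
Smallest n/ν is Z → limiting reagent.
theoretical n(X) = (2/3) × 57.14 = 38.09 mol → 8983 g
% yield = 7480 / 8983 × 100 = 83.27 %

83.3 %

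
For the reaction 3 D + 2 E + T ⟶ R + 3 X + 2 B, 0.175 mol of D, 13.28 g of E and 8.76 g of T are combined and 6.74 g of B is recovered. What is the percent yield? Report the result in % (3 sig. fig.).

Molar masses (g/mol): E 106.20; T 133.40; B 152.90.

37.8 %

n(D) = 0.1750 mol
n(E) = 13.28 / 106.20 = 0.1250 mol
n(T) = 8.760 / 133.40 = 0.06567 mol
n/ν → D: 0.05833, E: 0.06250, T: 0.06567; D is limiting.
theoretical n(B) = (2/3) × 0.1750 = 0.1167 mol → 17.84 g
% yield = 6.74 / 17.84 × 100 = 37.78 %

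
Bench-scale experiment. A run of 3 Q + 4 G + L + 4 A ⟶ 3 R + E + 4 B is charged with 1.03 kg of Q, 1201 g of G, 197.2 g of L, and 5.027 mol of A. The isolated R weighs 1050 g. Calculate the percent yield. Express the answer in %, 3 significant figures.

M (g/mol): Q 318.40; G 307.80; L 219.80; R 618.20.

63.1 %

n(Q) = 1.030×1000 / 318.40 = 3.235 mol
n(G) = 1201 / 307.80 = 3.902 mol
n(L) = 197.2 / 219.80 = 0.8972 mol
n(A) = 5.027 mol
n/ν for Q = 3.235/3 = 1.078
n/ν for G = 3.902/4 = 0.9755
n/ν for L = 0.8972/1 = 0.8972
n/ν for A = 5.027/4 = 1.257
Smallest n/ν is L → limiting reagent.
theoretical n(R) = (3/1) × 0.8972 = 2.692 mol → 1664 g
% yield = 1050 / 1664 × 100 = 63.10 %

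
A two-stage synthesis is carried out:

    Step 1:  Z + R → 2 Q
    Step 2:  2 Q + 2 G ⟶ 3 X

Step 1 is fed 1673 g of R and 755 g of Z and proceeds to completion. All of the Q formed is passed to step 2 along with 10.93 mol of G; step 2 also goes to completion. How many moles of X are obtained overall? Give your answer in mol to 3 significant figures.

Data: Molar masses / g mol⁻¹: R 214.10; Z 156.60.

14.5 mol

Step 1:
n(R) = 1673 / 214.10 = 7.814 mol
n(Z) = 755.0 / 156.60 = 4.821 mol
n/ν for R = 7.814/1 = 7.814
n/ν for Z = 4.821/1 = 4.821
Smallest n/ν is Z → limiting reagent.
n(Q) produced = (2/1) × 4.821 = 9.642 mol
Step 2:
n(Q) available = 9.642 mol
n(G) = 10.93 mol
n/ν for Q = 9.642/2 = 4.821
n/ν for G = 10.93/2 = 5.465
Smallest n/ν is Q → limiting reagent.
n(X) = (3/2) × 9.642 = 14.46 mol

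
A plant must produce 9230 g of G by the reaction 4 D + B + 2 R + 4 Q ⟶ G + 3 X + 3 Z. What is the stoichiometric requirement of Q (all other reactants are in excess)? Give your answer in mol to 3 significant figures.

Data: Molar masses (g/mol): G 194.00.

n(G) = 9230 / 194.00 = 47.58 mol
n(Q) = (4/1) × 47.58 = 190.3 mol

190 mol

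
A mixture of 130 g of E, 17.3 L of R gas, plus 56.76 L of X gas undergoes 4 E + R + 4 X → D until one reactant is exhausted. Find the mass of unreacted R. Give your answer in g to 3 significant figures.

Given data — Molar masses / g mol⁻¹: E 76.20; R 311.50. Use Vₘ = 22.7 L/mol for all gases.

105 g

n(E) = 130.0 / 76.20 = 1.706 mol
n(R) = 17.30 / 22.7 = 0.7621 mol
n(X) = 56.76 / 22.7 = 2.500 mol
n/ν for E = 1.706/4 = 0.4265
n/ν for R = 0.7621/1 = 0.7621
n/ν for X = 2.500/4 = 0.6250
Smallest n/ν is E → limiting reagent.
R consumed = (1/4) × 1.706 = 0.4265 mol
R remaining = 0.7621 − 0.4265 = 0.3356 mol
mass = 0.3356 × 311.50 = 104.5 g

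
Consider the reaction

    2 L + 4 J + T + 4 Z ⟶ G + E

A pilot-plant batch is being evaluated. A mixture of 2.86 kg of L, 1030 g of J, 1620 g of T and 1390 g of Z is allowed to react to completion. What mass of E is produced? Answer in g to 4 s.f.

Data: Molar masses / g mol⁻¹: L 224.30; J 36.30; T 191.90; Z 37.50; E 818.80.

n(L) = 2.860×1000 / 224.30 = 12.75 mol
n(J) = 1030 / 36.30 = 28.37 mol
n(T) = 1620 / 191.90 = 8.442 mol
n(Z) = 1390 / 37.50 = 37.07 mol
n/ν → L: 6.375, J: 7.093, T: 8.442, Z: 9.268; L is limiting.
n(E) = (1/2) × 12.75 = 6.375 mol
mass = 6.375 × 818.80 = 5220 g

5220 g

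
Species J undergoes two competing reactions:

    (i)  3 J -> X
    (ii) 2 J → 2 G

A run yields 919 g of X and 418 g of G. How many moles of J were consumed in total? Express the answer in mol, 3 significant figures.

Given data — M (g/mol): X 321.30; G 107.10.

n(X) = 919 / 321.30 = 2.860 mol
n(G) = 418 / 107.10 = 3.903 mol
n(J) via (i) = (3/1)×2.860 = 8.580 mol
n(J) via (ii) = (2/2)×3.903 = 3.903 mol
total n(J) = 8.580 + 3.903 = 12.48 mol

12.5 mol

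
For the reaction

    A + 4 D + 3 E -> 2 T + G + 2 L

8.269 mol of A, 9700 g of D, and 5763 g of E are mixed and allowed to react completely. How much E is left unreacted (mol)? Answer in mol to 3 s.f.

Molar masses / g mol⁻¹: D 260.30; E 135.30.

n(A) = 8.269 mol
n(D) = 9700 / 260.30 = 37.26 mol
n(E) = 5763 / 135.30 = 42.59 mol
n/ν for A = 8.269/1 = 8.269
n/ν for D = 37.26/4 = 9.315
n/ν for E = 42.59/3 = 14.20
Smallest n/ν is A → limiting reagent.
E consumed = (3/1) × 8.269 = 24.81 mol
E remaining = 42.59 − 24.81 = 17.78 mol

17.8 mol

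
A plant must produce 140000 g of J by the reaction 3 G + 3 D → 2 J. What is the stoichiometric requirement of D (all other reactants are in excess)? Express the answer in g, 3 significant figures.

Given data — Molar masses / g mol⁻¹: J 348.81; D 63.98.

38500 g

n(J) = 140000 / 348.81 = 401.4 mol
n(D) = (3/2) × 401.4 = 602.1 mol
mass = 602.1 × 63.98 = 38520 g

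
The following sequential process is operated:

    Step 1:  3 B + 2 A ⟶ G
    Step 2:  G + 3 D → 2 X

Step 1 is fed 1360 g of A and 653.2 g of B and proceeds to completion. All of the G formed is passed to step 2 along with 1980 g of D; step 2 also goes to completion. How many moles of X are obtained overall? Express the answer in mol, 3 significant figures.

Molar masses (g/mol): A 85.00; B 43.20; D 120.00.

10.1 mol

Step 1:
n(A) = 1360 / 85.00 = 16.00 mol
n(B) = 653.2 / 43.20 = 15.12 mol
n/ν for A = 16.00/2 = 8.000
n/ν for B = 15.12/3 = 5.040
Smallest n/ν is B → limiting reagent.
n(G) produced = (1/3) × 15.12 = 5.040 mol
Step 2:
n(G) available = 5.040 mol
n(D) = 1980 / 120.00 = 16.50 mol
n/ν for G = 5.040/1 = 5.040
n/ν for D = 16.50/3 = 5.500
Smallest n/ν is G → limiting reagent.
n(X) = (2/1) × 5.040 = 10.08 mol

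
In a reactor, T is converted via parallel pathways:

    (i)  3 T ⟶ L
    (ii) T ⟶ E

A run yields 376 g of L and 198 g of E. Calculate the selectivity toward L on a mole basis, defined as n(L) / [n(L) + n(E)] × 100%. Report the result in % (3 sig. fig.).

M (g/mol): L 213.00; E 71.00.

n(L) = 376 / 213.00 = 1.765 mol
n(E) = 198 / 71.00 = 2.789 mol
selectivity = 1.765/(1.765+2.789) × 100 = 38.76 %

38.8 %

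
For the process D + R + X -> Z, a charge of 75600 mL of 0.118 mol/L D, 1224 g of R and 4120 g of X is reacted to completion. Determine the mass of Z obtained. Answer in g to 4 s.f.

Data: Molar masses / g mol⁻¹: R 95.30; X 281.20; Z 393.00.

n(D) = 0.118 × 75600/1000 = 8.921 mol
n(R) = 1224 / 95.30 = 12.84 mol
n(X) = 4120 / 281.20 = 14.65 mol
n/ν → D: 8.921, R: 12.84, X: 14.65; D is limiting.
n(Z) = (1/1) × 8.921 = 8.921 mol
mass = 8.921 × 393.00 = 3506 g

3506 g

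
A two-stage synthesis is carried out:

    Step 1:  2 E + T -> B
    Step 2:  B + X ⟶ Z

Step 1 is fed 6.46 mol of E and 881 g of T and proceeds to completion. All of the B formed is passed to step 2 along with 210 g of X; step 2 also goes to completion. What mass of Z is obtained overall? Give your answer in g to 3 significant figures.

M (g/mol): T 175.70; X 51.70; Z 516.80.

Step 1:
n(E) = 6.460 mol
n(T) = 881.0 / 175.70 = 5.014 mol
n/ν → E: 3.230, T: 5.014; E is limiting.
n(B) produced = (1/2) × 6.460 = 3.230 mol
Step 2:
n(B) available = 3.230 mol
n(X) = 210.0 / 51.70 = 4.062 mol
n/ν → B: 3.230, X: 4.062; B is limiting.
n(Z) = (1/1) × 3.230 = 3.230 mol
mass = 3.230 × 516.80 = 1669 g

1670 g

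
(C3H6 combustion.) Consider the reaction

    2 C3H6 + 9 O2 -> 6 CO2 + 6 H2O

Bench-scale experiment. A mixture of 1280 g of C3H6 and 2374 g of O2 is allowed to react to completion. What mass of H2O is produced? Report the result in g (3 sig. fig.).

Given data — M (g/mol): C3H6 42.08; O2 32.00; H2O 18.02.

891 g

n(C3H6) = 1280 / 42.08 = 30.42 mol
n(O2) = 2374 / 32.00 = 74.19 mol
n/ν for C3H6 = 30.42/2 = 15.21
n/ν for O2 = 74.19/9 = 8.243
Smallest n/ν is O2 → limiting reagent.
n(H2O) = (6/9) × 74.19 = 49.46 mol
mass = 49.46 × 18.02 = 891.3 g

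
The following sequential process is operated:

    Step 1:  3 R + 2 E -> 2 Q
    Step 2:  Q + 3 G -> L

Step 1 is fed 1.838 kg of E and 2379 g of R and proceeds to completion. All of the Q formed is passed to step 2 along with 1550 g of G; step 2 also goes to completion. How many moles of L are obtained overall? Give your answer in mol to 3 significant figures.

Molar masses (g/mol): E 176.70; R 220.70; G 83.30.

Step 1:
n(E) = 1.838×1000 / 176.70 = 10.40 mol
n(R) = 2379 / 220.70 = 10.78 mol
n/ν for E = 10.40/2 = 5.200
n/ν for R = 10.78/3 = 3.593
Smallest n/ν is R → limiting reagent.
n(Q) produced = (2/3) × 10.78 = 7.187 mol
Step 2:
n(Q) available = 7.187 mol
n(G) = 1550 / 83.30 = 18.61 mol
n/ν for Q = 7.187/1 = 7.187
n/ν for G = 18.61/3 = 6.203
Smallest n/ν is G → limiting reagent.
n(L) = (1/3) × 18.61 = 6.203 mol

6.20 mol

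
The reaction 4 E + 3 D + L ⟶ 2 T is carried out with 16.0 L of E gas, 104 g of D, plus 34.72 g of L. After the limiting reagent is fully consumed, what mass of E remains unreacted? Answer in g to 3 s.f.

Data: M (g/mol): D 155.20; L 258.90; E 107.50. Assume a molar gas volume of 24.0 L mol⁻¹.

n(E) = 16.00 / 24.0 = 0.6667 mol
n(D) = 104.0 / 155.20 = 0.6701 mol
n(L) = 34.72 / 258.90 = 0.1341 mol
n/ν for E = 0.6667/4 = 0.1667
n/ν for D = 0.6701/3 = 0.2234
n/ν for L = 0.1341/1 = 0.1341
Smallest n/ν is L → limiting reagent.
E consumed = (4/1) × 0.1341 = 0.5364 mol
E remaining = 0.6667 − 0.5364 = 0.1303 mol
mass = 0.1303 × 107.50 = 14.01 g

14.0 g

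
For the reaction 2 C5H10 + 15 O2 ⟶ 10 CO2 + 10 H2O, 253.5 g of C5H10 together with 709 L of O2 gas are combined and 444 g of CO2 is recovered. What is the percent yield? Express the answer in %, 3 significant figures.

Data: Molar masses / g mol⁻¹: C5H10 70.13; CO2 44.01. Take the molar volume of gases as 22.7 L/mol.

n(C5H10) = 253.5 / 70.13 = 3.615 mol
n(O2) = 709.0 / 22.7 = 31.23 mol
n/ν for C5H10 = 3.615/2 = 1.808
n/ν for O2 = 31.23/15 = 2.082
Smallest n/ν is C5H10 → limiting reagent.
theoretical n(CO2) = (10/2) × 3.615 = 18.08 mol → 795.7 g
% yield = 444 / 795.7 × 100 = 55.80 %

55.8 %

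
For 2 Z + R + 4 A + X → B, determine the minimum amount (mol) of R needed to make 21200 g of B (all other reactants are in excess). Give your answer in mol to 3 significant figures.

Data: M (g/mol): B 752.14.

n(B) = 21200 / 752.14 = 28.19 mol
n(R) = (1/1) × 28.19 = 28.19 mol

28.2 mol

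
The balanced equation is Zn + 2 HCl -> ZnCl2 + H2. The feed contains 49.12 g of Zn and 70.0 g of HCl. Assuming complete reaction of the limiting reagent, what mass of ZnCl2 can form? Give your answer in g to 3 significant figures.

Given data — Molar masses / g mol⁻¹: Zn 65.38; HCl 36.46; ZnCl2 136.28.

n(Zn) = 49.12 / 65.38 = 0.7513 mol
n(HCl) = 70.00 / 36.46 = 1.920 mol
n/ν for Zn = 0.7513/1 = 0.7513
n/ν for HCl = 1.920/2 = 0.9600
Smallest n/ν is Zn → limiting reagent.
n(ZnCl2) = (1/1) × 0.7513 = 0.7513 mol
mass = 0.7513 × 136.28 = 102.4 g

102 g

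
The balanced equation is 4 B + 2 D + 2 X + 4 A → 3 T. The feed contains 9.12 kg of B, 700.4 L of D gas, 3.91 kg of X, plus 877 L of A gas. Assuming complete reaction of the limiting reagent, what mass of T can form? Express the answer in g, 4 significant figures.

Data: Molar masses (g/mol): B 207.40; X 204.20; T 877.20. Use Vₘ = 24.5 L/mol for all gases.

23550 g

n(B) = 9.120×1000 / 207.40 = 43.97 mol
n(D) = 700.4 / 24.5 = 28.59 mol
n(X) = 3.910×1000 / 204.20 = 19.15 mol
n(A) = 877.0 / 24.5 = 35.80 mol
n/ν → B: 10.99, D: 14.30, X: 9.575, A: 8.950; A is limiting.
n(T) = (3/4) × 35.80 = 26.85 mol
mass = 26.85 × 877.20 = 23550 g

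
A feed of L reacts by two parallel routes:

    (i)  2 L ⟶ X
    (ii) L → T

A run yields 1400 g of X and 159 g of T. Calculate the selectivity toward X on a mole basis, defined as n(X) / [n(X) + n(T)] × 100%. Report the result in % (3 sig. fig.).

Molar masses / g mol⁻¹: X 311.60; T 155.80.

81.5 %

n(X) = 1400 / 311.60 = 4.493 mol
n(T) = 159 / 155.80 = 1.021 mol
selectivity = 4.493/(4.493+1.021) × 100 = 81.48 %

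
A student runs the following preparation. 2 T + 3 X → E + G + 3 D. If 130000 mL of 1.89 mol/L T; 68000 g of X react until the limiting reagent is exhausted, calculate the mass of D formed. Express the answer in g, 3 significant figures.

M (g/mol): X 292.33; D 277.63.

64600 g

n(T) = 1.89 × 130000/1000 = 245.7 mol
n(X) = 68000 / 292.33 = 232.6 mol
n/ν for T = 245.7/2 = 122.9
n/ν for X = 232.6/3 = 77.53
Smallest n/ν is X → limiting reagent.
n(D) = (3/3) × 232.6 = 232.6 mol
mass = 232.6 × 277.63 = 64580 g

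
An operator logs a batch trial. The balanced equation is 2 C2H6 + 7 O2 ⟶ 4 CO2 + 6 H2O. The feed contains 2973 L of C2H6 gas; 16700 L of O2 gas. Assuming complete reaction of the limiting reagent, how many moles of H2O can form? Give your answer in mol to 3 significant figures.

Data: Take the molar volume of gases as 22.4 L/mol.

n(C2H6) = 2973 / 22.4 = 132.7 mol
n(O2) = 16700 / 22.4 = 745.5 mol
n/ν for C2H6 = 132.7/2 = 66.35
n/ν for O2 = 745.5/7 = 106.5
Smallest n/ν is C2H6 → limiting reagent.
n(H2O) = (6/2) × 132.7 = 398.1 mol

398 mol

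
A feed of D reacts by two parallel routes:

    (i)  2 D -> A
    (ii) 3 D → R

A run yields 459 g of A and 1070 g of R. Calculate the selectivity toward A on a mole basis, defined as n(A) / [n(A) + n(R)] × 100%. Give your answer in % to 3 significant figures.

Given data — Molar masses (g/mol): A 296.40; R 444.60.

39.2 %

n(A) = 459 / 296.40 = 1.549 mol
n(R) = 1070 / 444.60 = 2.407 mol
selectivity = 1.549/(1.549+2.407) × 100 = 39.16 %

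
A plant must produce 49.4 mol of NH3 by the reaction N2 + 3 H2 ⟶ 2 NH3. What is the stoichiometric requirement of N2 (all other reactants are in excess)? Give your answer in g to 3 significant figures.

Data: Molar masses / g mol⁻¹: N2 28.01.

n(NH3) = 49.40 mol
n(N2) = (1/2) × 49.40 = 24.70 mol
mass = 24.70 × 28.01 = 691.8 g

692 g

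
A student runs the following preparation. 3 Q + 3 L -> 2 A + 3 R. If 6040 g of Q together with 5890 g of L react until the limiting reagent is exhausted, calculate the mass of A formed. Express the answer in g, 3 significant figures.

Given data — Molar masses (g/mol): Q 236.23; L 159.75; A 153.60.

n(Q) = 6040 / 236.23 = 25.57 mol
n(L) = 5890 / 159.75 = 36.87 mol
n/ν for Q = 25.57/3 = 8.523
n/ν for L = 36.87/3 = 12.29
Smallest n/ν is Q → limiting reagent.
n(A) = (2/3) × 25.57 = 17.05 mol
mass = 17.05 × 153.60 = 2619 g

2620 g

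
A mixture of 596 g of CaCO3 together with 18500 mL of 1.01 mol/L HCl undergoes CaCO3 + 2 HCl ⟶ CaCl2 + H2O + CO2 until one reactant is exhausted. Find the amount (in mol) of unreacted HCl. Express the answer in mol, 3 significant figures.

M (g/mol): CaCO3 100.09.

6.78 mol

n(CaCO3) = 596.0 / 100.09 = 5.955 mol
n(HCl) = 1.01 × 18500/1000 = 18.69 mol
n/ν for CaCO3 = 5.955/1 = 5.955
n/ν for HCl = 18.69/2 = 9.345
Smallest n/ν is CaCO3 → limiting reagent.
HCl consumed = (2/1) × 5.955 = 11.91 mol
HCl remaining = 18.69 − 11.91 = 6.780 mol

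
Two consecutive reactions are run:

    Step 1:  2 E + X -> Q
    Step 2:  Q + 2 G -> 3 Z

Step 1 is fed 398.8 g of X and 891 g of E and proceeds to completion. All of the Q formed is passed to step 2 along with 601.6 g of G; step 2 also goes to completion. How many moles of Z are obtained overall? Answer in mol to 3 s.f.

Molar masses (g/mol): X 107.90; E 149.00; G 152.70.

5.91 mol

Step 1:
n(X) = 398.8 / 107.90 = 3.696 mol
n(E) = 891.0 / 149.00 = 5.980 mol
n/ν for X = 3.696/1 = 3.696
n/ν for E = 5.980/2 = 2.990
Smallest n/ν is E → limiting reagent.
n(Q) produced = (1/2) × 5.980 = 2.990 mol
Step 2:
n(Q) available = 2.990 mol
n(G) = 601.6 / 152.70 = 3.940 mol
n/ν for Q = 2.990/1 = 2.990
n/ν for G = 3.940/2 = 1.970
Smallest n/ν is G → limiting reagent.
n(Z) = (3/2) × 3.940 = 5.910 mol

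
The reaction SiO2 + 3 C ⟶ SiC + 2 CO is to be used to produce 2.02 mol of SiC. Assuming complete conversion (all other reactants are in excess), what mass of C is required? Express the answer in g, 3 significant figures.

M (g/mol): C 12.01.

72.8 g

n(SiC) = 2.020 mol
n(C) = (3/1) × 2.020 = 6.060 mol
mass = 6.060 × 12.01 = 72.78 g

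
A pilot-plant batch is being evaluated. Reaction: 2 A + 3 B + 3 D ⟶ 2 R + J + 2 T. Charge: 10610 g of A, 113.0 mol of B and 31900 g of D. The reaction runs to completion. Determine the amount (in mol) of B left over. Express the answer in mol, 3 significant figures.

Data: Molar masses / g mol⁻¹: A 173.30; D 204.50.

n(A) = 10610 / 173.30 = 61.22 mol
n(B) = 113.0 mol
n(D) = 31900 / 204.50 = 156.0 mol
n/ν → A: 30.61, B: 37.67, D: 52.00; A is limiting.
B consumed = (3/2) × 61.22 = 91.83 mol
B remaining = 113.0 − 91.83 = 21.17 mol

21.2 mol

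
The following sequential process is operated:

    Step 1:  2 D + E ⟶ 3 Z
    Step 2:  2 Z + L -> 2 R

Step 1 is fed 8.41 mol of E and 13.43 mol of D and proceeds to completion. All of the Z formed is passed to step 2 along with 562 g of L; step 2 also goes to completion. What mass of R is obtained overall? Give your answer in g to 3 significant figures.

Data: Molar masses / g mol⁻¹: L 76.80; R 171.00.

2500 g

Step 1:
n(E) = 8.410 mol
n(D) = 13.43 mol
n/ν for E = 8.410/1 = 8.410
n/ν for D = 13.43/2 = 6.715
Smallest n/ν is D → limiting reagent.
n(Z) produced = (3/2) × 13.43 = 20.15 mol
Step 2:
n(Z) available = 20.15 mol
n(L) = 562.0 / 76.80 = 7.318 mol
n/ν for Z = 20.15/2 = 10.08
n/ν for L = 7.318/1 = 7.318
Smallest n/ν is L → limiting reagent.
n(R) = (2/1) × 7.318 = 14.64 mol
mass = 14.64 × 171.00 = 2503 g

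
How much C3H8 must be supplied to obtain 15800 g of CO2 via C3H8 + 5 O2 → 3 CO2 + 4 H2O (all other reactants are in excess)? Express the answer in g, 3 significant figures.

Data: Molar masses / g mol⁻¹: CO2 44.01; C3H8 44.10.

5280 g

n(CO2) = 15800 / 44.01 = 359.0 mol
n(C3H8) = (1/3) × 359.0 = 119.7 mol
mass = 119.7 × 44.10 = 5279 g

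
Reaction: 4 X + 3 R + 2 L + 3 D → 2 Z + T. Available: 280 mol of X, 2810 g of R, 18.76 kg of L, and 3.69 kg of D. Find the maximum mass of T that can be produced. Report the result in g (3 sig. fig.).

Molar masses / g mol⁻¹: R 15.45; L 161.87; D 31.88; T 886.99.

34200 g

n(X) = 280.0 mol
n(R) = 2810 / 15.45 = 181.9 mol
n(L) = 18.76×1000 / 161.87 = 115.9 mol
n(D) = 3.690×1000 / 31.88 = 115.7 mol
n/ν for X = 280.0/4 = 70.00
n/ν for R = 181.9/3 = 60.63
n/ν for L = 115.9/2 = 57.95
n/ν for D = 115.7/3 = 38.57
Smallest n/ν is D → limiting reagent.
n(T) = (1/3) × 115.7 = 38.57 mol
mass = 38.57 × 886.99 = 34210 g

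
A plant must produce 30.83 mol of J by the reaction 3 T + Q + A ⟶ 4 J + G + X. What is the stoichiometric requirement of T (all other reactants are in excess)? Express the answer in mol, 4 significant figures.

23.12 mol

n(J) = 30.83 mol
n(T) = (3/4) × 30.83 = 23.12 mol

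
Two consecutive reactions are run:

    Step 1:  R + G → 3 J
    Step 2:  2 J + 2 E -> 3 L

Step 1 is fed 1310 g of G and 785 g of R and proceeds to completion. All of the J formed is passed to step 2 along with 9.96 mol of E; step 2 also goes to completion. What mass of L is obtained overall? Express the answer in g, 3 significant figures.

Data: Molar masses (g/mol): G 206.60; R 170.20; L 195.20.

Step 1:
n(G) = 1310 / 206.60 = 6.341 mol
n(R) = 785.0 / 170.20 = 4.612 mol
n/ν → G: 6.341, R: 4.612; R is limiting.
n(J) produced = (3/1) × 4.612 = 13.84 mol
Step 2:
n(J) available = 13.84 mol
n(E) = 9.960 mol
n/ν → J: 6.920, E: 4.980; E is limiting.
n(L) = (3/2) × 9.960 = 14.94 mol
mass = 14.94 × 195.20 = 2916 g

2920 g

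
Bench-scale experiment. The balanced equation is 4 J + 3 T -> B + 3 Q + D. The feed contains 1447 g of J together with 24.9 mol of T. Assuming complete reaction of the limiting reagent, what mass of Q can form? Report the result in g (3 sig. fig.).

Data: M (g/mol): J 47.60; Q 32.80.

n(J) = 1447 / 47.60 = 30.40 mol
n(T) = 24.90 mol
n/ν for J = 30.40/4 = 7.600
n/ν for T = 24.90/3 = 8.300
Smallest n/ν is J → limiting reagent.
n(Q) = (3/4) × 30.40 = 22.80 mol
mass = 22.80 × 32.80 = 747.8 g

748 g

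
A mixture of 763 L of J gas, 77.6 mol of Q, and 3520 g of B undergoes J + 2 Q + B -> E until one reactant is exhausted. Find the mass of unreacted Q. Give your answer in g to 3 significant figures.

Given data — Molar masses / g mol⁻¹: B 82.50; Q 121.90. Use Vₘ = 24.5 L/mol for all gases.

1870 g

n(J) = 763.0 / 24.5 = 31.14 mol
n(Q) = 77.60 mol
n(B) = 3520 / 82.50 = 42.67 mol
n/ν for J = 31.14/1 = 31.14
n/ν for Q = 77.60/2 = 38.80
n/ν for B = 42.67/1 = 42.67
Smallest n/ν is J → limiting reagent.
Q consumed = (2/1) × 31.14 = 62.28 mol
Q remaining = 77.60 − 62.28 = 15.32 mol
mass = 15.32 × 121.90 = 1868 g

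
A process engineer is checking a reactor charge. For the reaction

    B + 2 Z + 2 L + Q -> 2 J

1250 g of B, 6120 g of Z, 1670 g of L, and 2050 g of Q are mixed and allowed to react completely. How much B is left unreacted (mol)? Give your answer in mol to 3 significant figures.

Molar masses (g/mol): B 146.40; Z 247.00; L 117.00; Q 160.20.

n(B) = 1250 / 146.40 = 8.538 mol
n(Z) = 6120 / 247.00 = 24.78 mol
n(L) = 1670 / 117.00 = 14.27 mol
n(Q) = 2050 / 160.20 = 12.80 mol
n/ν → B: 8.538, Z: 12.39, L: 7.135, Q: 12.80; L is limiting.
B consumed = (1/2) × 14.27 = 7.135 mol
B remaining = 8.538 − 7.135 = 1.403 mol

1.40 mol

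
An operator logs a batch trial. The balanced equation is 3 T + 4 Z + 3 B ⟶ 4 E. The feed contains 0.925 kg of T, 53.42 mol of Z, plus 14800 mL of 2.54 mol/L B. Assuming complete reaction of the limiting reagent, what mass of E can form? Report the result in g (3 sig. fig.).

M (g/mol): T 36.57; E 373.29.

n(T) = 0.9250×1000 / 36.57 = 25.29 mol
n(Z) = 53.42 mol
n(B) = 2.54 × 14800/1000 = 37.59 mol
n/ν for T = 25.29/3 = 8.430
n/ν for Z = 53.42/4 = 13.36
n/ν for B = 37.59/3 = 12.53
Smallest n/ν is T → limiting reagent.
n(E) = (4/3) × 25.29 = 33.72 mol
mass = 33.72 × 373.29 = 12590 g

12600 g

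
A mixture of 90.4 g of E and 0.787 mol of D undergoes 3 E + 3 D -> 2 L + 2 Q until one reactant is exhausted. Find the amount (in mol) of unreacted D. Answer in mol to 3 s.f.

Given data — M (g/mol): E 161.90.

0.229 mol

n(E) = 90.40 / 161.90 = 0.5584 mol
n(D) = 0.7870 mol
n/ν → E: 0.1861, D: 0.2623; E is limiting.
D consumed = (3/3) × 0.5584 = 0.5584 mol
D remaining = 0.7870 − 0.5584 = 0.2286 mol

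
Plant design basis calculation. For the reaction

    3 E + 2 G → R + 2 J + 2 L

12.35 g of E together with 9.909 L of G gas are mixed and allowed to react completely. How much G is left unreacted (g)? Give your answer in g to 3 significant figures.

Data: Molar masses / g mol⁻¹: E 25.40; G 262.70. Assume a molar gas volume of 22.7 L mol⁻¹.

29.5 g

n(E) = 12.35 / 25.40 = 0.4862 mol
n(G) = 9.909 / 22.7 = 0.4365 mol
n/ν → E: 0.1621, G: 0.2183; E is limiting.
G consumed = (2/3) × 0.4862 = 0.3241 mol
G remaining = 0.4365 − 0.3241 = 0.1124 mol
mass = 0.1124 × 262.70 = 29.53 g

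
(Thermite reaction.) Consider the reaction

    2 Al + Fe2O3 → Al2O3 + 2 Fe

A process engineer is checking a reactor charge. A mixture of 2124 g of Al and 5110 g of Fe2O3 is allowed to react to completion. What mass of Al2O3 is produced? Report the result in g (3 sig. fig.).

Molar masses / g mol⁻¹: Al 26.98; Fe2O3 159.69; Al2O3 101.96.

3260 g

n(Al) = 2124 / 26.98 = 78.72 mol
n(Fe2O3) = 5110 / 159.69 = 32.00 mol
n/ν for Al = 78.72/2 = 39.36
n/ν for Fe2O3 = 32.00/1 = 32.00
Smallest n/ν is Fe2O3 → limiting reagent.
n(Al2O3) = (1/1) × 32.00 = 32.00 mol
mass = 32.00 × 101.96 = 3263 g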